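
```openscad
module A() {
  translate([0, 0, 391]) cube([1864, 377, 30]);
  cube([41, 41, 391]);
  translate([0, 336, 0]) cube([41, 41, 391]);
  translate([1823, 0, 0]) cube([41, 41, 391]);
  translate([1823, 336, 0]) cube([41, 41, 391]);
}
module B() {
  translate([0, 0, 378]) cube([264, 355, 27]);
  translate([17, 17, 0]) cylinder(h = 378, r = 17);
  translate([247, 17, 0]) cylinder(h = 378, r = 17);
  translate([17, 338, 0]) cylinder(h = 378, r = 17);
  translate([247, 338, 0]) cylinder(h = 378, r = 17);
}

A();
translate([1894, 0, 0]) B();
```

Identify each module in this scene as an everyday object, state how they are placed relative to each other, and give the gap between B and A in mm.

A is a bench. B is a stool. The stool is on the floor beside the bench on its +x side. The gap between the stool and the bench is 30 mm.

The stool's nearest face is 30 mm from the bench's +x face.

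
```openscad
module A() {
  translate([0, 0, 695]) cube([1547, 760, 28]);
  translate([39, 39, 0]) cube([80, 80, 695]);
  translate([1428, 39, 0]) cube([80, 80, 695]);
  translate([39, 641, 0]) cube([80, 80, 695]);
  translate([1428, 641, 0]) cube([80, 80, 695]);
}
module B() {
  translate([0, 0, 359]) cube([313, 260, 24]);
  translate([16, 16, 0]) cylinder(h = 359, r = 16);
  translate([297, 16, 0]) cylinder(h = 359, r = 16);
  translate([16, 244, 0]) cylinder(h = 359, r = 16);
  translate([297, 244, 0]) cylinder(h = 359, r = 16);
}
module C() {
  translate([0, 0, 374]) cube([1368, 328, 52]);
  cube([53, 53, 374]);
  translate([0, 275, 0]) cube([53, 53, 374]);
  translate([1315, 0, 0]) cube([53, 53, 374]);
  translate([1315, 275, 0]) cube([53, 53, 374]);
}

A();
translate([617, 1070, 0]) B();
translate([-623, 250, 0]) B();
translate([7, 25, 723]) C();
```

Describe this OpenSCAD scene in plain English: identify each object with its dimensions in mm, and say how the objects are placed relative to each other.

A is a rectangular dining table. The top is 1547×760×28 mm with its upper surface at z = 723 mm. It stands on four 80×80 mm square legs, each inset 39 mm from the nearest pair of top edges, running from the floor to the underside of the top.

B is a simple wooden stool: a rectangular seat 313 mm (x) by 260 mm (y), 24 mm thick, top face at z = 383 mm, on four round legs, each 32 mm in diameter. The legs rest on z = 0, each leg's axis is inset half a diameter from the nearest pair of seat edges (so the leg's bounding box is flush with the corner).

C is a long wooden bench with a 1368 mm (x) × 328 mm (y) seat, 52 mm thick, its top surface 426 mm above the floor. Four 53 mm square legs at the seat corners, flush with the edges, run from z = 0 to the seat underside.

Two stools sit around the table at the +y, −x sides. The bench is on top of the table.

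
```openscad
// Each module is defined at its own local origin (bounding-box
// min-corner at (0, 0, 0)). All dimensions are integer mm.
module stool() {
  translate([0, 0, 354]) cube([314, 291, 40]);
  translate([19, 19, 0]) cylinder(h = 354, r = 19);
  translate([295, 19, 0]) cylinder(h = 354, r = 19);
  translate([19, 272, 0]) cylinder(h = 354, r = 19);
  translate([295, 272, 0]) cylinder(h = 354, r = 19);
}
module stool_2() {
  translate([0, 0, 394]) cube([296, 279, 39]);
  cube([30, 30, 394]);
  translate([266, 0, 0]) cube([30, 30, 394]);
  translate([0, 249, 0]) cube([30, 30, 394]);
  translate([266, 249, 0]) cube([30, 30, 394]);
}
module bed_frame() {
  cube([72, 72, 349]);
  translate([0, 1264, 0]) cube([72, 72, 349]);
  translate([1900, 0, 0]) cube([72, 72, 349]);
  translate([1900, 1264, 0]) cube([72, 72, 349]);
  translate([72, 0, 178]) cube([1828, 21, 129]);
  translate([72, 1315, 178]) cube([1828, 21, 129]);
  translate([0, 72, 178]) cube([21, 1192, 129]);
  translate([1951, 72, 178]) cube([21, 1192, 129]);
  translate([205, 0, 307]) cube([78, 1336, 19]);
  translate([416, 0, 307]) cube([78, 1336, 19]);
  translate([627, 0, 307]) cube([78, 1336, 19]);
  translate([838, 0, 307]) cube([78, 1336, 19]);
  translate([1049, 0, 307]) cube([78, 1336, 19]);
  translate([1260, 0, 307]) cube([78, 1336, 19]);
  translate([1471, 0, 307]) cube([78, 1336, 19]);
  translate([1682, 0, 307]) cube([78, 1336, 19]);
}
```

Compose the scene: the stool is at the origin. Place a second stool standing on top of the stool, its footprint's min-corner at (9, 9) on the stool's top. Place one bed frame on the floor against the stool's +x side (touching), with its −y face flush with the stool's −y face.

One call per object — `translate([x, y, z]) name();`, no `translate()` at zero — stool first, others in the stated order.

stool();
translate([9, 9, 394]) stool_2();
translate([314, 0, 0]) bed_frame();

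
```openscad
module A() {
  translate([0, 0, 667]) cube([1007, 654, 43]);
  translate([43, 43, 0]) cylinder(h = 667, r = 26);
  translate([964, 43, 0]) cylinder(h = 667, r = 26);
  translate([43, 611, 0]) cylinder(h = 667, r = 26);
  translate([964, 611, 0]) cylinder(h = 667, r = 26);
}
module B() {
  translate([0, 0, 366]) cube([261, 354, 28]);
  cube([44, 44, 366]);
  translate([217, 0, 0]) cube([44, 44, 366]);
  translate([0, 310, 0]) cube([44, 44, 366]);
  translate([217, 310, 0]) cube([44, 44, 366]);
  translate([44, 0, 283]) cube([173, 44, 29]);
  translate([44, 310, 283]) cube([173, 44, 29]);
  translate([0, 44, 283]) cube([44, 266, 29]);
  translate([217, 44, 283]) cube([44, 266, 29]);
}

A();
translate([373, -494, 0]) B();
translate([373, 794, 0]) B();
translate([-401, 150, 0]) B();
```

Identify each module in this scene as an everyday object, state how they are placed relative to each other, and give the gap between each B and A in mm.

Each stool's nearest face is 140 mm from the table's bounding box.

A is a table. B is a stool. Three stools sit around the table at the −y, +y, −x sides. The gap between each stool and the table is 140 mm.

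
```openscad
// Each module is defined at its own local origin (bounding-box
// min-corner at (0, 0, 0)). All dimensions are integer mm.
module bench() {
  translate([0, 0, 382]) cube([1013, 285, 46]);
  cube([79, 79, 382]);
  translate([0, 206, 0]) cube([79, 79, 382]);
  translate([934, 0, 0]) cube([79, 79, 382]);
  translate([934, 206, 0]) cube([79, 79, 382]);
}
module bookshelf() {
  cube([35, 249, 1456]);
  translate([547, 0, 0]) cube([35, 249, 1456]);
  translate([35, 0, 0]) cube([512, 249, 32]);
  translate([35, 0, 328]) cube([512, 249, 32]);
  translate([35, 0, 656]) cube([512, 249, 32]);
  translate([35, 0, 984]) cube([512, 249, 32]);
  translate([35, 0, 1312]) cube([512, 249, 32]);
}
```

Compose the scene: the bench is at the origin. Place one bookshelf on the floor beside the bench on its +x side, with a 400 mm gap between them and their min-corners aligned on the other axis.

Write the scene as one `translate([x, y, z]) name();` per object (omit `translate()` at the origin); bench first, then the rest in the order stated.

bench();
translate([1413, 0, 0]) bookshelf();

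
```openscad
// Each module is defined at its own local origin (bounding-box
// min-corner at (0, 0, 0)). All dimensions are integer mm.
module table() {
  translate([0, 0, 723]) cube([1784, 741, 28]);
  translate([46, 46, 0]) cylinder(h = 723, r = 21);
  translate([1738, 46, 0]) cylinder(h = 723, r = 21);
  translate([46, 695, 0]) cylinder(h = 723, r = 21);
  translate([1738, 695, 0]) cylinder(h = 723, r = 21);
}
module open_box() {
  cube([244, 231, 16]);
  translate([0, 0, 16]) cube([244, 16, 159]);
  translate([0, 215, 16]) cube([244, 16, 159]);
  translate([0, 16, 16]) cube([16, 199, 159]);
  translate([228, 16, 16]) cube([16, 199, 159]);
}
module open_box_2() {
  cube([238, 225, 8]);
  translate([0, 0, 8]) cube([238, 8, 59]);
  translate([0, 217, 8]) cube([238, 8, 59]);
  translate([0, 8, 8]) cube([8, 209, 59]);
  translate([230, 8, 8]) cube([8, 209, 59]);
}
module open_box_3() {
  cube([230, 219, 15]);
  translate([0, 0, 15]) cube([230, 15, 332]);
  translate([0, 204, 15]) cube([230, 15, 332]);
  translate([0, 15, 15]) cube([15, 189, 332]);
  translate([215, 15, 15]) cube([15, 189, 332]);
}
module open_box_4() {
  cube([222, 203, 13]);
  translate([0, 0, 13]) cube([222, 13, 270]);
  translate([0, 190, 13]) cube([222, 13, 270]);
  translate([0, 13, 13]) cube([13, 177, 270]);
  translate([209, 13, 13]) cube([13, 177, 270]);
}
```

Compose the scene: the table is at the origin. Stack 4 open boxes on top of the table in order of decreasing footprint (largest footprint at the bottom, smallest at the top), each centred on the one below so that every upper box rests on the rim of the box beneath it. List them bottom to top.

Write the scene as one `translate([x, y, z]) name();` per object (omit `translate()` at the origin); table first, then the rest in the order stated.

table();
translate([770, 255, 751]) open_box();
translate([773, 258, 926]) open_box_2();
translate([777, 261, 993]) open_box_3();
translate([781, 269, 1340]) open_box_4();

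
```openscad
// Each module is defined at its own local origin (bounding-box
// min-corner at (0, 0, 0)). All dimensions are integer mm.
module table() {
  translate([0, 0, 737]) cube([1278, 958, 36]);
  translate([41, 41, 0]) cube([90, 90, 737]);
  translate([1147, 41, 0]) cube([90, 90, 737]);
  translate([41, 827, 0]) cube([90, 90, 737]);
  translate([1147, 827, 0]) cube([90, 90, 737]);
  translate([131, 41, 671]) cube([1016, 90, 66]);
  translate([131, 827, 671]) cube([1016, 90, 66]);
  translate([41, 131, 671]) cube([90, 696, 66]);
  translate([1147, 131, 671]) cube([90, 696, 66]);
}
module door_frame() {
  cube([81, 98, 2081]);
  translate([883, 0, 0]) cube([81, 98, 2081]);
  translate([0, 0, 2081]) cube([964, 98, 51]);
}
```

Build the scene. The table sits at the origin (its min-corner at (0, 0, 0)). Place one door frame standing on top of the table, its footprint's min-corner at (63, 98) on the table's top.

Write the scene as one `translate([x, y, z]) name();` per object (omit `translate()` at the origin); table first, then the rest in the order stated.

table();
translate([63, 98, 773]) door_frame();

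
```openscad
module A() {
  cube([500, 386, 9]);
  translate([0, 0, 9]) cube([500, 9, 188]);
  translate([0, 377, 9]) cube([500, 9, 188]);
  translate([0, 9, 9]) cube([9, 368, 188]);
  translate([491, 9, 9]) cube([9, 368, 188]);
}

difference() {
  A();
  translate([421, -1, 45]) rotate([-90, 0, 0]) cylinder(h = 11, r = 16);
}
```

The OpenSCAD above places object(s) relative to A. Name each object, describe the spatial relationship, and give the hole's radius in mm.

The subtracted cylinder has r = 16 mm.

A is an open box. The open box has a circular hole through its front wall. The hole's radius is 16 mm.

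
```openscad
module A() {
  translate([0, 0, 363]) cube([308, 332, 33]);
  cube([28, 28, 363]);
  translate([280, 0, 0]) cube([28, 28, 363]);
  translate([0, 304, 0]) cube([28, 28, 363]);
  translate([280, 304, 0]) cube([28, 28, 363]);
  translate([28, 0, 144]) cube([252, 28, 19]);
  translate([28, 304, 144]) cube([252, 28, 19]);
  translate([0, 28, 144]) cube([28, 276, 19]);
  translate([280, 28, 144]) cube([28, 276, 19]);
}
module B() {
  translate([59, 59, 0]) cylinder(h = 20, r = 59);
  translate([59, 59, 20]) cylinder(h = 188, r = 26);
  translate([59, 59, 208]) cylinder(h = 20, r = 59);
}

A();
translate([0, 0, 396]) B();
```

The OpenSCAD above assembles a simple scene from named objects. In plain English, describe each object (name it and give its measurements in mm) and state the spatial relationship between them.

A is a four-legged stool. The seat is 308×332 mm, 33 mm thick, top at z = 396 mm. It stands on four square legs, each 28×28 mm in cross-section, from z = 0 to the seat underside, each flush with a corner of the seat. Four stretchers, 28 mm wide and 19 mm tall, connect adjacent legs with their undersides at z = 144 mm, each running between the inner faces of the legs it joins and aligned with the legs' outer faces on the other axis.

B is a spool: two coaxial disc flanges of radius 59 mm and thickness 20 mm, joined by a core cylinder of radius 26 mm and height 188 mm. The lower flange rests on z = 0 and the three cylinders share a vertical axis.

The spool is on top of the stool.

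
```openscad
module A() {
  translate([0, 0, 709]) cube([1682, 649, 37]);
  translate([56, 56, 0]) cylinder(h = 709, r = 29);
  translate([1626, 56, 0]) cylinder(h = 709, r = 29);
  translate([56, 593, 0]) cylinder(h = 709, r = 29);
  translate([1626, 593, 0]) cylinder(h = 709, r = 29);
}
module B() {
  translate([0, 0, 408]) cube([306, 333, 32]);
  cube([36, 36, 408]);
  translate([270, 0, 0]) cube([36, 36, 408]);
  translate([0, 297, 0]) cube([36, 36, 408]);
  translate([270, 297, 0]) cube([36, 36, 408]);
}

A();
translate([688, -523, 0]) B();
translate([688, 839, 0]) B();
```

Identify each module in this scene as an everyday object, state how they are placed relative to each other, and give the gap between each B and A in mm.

A is a table. B is a stool. Two stools sit around the table at the −y, +y sides. The gap between each stool and the table is 190 mm.

Each stool's nearest face is 190 mm from the table's bounding box.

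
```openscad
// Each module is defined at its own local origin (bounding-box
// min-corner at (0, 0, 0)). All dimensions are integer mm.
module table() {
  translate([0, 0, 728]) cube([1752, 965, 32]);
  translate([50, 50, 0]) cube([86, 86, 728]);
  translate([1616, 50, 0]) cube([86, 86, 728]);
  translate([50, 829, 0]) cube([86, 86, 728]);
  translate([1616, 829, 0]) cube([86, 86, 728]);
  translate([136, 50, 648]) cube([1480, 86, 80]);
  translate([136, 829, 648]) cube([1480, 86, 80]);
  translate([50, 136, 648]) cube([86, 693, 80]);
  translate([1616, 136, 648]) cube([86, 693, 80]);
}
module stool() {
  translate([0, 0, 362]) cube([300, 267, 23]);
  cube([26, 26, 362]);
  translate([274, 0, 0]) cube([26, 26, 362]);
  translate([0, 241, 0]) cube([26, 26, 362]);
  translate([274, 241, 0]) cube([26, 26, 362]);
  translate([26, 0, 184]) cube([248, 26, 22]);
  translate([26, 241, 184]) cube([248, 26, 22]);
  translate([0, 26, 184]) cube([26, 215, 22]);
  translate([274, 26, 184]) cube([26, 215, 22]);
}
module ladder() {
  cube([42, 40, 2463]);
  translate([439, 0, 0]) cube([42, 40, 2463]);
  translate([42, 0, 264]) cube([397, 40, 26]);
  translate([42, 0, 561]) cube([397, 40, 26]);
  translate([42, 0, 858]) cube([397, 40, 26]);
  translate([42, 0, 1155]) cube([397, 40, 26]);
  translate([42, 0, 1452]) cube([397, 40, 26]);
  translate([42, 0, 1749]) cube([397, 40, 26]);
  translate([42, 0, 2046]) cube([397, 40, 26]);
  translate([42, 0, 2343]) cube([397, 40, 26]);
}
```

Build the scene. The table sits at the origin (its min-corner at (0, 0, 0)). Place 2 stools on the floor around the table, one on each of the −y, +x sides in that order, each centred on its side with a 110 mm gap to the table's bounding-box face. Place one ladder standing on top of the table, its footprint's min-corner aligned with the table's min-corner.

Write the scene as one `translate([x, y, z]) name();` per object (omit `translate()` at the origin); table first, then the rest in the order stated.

table();
translate([726, -377, 0]) stool();
translate([1862, 349, 0]) stool();
translate([0, 0, 760]) ladder();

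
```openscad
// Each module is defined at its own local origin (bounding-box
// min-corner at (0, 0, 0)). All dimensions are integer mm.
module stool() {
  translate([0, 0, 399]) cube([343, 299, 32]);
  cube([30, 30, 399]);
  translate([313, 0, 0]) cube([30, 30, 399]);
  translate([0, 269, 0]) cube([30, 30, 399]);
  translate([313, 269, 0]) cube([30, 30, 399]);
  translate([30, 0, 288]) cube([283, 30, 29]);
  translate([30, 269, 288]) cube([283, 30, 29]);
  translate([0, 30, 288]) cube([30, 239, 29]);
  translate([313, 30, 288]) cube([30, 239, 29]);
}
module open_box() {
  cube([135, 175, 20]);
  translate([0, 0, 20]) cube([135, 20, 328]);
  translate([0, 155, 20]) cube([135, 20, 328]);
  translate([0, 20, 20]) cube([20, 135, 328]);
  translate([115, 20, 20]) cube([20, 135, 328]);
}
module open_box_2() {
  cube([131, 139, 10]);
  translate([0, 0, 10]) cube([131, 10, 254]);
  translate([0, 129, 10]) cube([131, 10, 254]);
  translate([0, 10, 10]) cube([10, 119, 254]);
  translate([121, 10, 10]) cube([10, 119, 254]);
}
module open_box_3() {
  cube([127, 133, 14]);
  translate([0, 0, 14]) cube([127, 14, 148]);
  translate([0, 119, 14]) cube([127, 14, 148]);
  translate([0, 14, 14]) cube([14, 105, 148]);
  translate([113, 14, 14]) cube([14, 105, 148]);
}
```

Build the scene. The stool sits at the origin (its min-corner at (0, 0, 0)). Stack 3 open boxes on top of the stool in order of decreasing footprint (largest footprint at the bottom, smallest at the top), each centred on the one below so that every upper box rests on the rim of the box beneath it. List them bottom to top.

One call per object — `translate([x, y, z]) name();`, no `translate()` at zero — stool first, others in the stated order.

stool();
translate([104, 62, 431]) open_box();
translate([106, 80, 779]) open_box_2();
translate([108, 83, 1043]) open_box_3();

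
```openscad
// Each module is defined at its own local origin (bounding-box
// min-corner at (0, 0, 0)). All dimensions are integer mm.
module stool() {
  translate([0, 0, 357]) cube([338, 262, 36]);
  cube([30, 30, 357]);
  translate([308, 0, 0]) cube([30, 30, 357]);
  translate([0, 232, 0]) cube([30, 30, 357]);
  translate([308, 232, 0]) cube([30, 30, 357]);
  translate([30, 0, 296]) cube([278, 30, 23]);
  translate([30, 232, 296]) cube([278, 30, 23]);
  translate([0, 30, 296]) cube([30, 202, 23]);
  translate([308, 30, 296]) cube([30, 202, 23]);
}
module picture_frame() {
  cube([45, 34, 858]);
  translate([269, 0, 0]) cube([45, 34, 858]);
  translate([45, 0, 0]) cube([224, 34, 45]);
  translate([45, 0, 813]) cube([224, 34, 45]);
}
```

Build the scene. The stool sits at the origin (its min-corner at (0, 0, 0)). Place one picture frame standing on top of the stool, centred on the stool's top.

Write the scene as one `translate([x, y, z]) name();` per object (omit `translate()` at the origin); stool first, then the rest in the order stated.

stool();
translate([12, 114, 393]) picture_frame();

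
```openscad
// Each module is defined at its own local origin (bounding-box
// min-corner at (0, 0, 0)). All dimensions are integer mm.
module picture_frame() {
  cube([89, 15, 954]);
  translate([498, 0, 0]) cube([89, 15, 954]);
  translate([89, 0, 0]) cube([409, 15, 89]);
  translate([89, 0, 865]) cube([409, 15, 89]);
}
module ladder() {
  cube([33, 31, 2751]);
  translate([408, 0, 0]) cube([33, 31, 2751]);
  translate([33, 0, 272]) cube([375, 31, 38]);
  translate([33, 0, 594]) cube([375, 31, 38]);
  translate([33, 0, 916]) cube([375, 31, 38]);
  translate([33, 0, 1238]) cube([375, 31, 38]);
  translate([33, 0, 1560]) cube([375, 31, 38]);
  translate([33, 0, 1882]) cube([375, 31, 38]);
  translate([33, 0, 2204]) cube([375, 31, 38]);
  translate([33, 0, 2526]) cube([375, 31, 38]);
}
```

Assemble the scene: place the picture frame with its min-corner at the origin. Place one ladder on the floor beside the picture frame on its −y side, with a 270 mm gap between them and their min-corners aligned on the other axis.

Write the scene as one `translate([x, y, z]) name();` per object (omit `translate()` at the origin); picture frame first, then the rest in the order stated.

picture_frame();
translate([0, -301, 0]) ladder();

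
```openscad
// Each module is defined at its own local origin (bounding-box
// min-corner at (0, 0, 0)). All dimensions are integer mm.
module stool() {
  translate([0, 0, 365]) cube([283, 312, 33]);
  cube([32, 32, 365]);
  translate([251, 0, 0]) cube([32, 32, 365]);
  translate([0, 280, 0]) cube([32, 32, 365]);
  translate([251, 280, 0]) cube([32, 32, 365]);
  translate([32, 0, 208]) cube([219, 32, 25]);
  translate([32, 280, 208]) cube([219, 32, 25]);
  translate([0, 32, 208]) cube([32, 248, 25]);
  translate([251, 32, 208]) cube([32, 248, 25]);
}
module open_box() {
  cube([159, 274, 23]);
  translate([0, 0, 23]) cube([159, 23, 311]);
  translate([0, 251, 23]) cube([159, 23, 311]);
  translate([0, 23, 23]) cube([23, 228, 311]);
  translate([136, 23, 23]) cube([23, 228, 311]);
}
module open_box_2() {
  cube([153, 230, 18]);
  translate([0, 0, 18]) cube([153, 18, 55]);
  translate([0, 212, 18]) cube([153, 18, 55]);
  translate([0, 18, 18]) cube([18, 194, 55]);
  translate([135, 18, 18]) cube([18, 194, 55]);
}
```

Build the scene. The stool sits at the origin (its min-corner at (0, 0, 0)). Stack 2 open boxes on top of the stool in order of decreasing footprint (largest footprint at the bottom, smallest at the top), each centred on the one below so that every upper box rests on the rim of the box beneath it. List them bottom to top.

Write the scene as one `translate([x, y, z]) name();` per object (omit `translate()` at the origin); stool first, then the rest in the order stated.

stool();
translate([62, 19, 398]) open_box();
translate([65, 41, 732]) open_box_2();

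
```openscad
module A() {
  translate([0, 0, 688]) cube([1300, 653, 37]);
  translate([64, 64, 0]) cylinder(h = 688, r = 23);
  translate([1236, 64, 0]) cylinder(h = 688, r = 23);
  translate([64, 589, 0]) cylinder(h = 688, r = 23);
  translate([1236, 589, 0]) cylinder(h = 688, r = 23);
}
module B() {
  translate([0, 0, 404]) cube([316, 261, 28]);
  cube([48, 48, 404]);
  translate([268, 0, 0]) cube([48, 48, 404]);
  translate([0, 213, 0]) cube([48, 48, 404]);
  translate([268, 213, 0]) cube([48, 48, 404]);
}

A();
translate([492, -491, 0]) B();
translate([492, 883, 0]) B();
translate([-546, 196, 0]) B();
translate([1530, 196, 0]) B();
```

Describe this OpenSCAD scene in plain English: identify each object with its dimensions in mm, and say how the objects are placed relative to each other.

A is a table with a 1300×653 mm rectangular top, 37 mm thick, top surface at z = 725 mm, supported by four round legs of 46 mm diameter, each leg's bounding box inset 41 mm from the nearest pair of top edges, running from the floor.

B is a four-legged stool. The seat is a 316×261×28 mm slab whose top surface is at z = 432 mm; four square legs, each 48×48 mm in cross-section, run from the floor (z = 0) to the underside of the seat, each flush with a corner of the seat.

Four stools sit around the table at the −y, +y, −x, +x sides.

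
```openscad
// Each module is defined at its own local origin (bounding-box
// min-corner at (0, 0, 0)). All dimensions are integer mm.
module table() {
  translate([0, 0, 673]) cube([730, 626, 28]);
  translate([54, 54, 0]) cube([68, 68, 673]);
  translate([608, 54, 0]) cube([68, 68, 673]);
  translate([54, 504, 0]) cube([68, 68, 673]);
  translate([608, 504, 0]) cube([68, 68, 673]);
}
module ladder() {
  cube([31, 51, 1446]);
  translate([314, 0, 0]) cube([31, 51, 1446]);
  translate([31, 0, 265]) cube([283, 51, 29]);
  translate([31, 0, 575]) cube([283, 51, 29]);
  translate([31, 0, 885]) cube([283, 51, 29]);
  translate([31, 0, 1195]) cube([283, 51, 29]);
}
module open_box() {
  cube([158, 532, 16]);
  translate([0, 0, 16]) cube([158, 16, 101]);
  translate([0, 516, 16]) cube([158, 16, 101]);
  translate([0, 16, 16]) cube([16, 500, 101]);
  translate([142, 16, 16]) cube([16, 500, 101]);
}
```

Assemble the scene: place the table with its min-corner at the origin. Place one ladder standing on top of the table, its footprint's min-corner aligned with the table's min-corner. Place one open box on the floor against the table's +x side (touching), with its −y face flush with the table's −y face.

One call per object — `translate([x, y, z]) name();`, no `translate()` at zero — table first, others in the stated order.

table();
translate([0, 0, 701]) ladder();
translate([730, 0, 0]) open_box();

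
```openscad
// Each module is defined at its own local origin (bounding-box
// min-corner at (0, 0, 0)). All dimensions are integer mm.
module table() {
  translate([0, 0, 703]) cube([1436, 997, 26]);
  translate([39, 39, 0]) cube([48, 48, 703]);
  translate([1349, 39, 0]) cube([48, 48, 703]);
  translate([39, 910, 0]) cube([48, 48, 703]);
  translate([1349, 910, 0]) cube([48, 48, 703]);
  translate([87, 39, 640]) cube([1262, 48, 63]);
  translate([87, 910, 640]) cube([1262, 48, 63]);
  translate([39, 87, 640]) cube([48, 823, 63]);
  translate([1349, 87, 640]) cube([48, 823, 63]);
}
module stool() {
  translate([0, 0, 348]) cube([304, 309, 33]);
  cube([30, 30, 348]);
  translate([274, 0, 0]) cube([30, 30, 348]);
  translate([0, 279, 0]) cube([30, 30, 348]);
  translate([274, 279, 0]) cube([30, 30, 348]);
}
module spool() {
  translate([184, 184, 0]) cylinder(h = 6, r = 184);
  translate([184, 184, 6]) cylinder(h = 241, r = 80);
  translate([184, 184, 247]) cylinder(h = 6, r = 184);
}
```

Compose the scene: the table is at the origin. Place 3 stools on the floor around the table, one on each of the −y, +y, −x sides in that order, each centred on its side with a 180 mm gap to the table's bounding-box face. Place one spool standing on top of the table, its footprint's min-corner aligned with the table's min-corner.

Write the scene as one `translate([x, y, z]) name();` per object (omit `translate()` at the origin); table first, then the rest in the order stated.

table();
translate([566, -489, 0]) stool();
translate([566, 1177, 0]) stool();
translate([-484, 344, 0]) stool();
translate([0, 0, 729]) spool();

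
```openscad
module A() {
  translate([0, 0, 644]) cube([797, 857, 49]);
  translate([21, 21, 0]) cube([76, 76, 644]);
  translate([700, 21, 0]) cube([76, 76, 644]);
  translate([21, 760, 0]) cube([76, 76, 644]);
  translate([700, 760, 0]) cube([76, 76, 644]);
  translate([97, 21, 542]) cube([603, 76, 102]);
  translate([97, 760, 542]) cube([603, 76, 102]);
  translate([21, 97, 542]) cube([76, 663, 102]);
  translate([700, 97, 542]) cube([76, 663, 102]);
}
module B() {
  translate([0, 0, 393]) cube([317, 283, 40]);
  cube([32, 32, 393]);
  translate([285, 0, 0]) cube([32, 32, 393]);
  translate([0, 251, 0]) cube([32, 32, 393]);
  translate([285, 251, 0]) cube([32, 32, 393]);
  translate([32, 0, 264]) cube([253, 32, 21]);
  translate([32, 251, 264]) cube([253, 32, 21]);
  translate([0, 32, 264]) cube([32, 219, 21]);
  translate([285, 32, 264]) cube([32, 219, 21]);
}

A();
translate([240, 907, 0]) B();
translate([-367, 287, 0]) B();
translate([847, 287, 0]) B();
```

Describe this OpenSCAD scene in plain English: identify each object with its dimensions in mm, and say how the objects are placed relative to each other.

A is a rectangular dining table. The top is 797×857×49 mm with its upper surface at z = 693 mm. It stands on four 76×76 mm square legs, each inset 21 mm from the nearest pair of top edges, running from the floor to the underside of the top. Four apron rails, 76 mm thick and 102 mm tall, run between adjacent legs with their top edges flush with the underside of the top and their outer faces flush with the legs' outer faces.

B is a four-legged stool. The seat is 317×283 mm, 40 mm thick, top at z = 433 mm. It stands on four square legs, each 32×32 mm in cross-section, from z = 0 to the seat underside, each flush with a corner of the seat. Four stretchers, 32 mm wide and 21 mm tall, connect adjacent legs with their undersides at z = 264 mm, each running between the inner faces of the legs it joins and aligned with the legs' outer faces on the other axis.

Three stools sit around the table at the +y, −x, +x sides.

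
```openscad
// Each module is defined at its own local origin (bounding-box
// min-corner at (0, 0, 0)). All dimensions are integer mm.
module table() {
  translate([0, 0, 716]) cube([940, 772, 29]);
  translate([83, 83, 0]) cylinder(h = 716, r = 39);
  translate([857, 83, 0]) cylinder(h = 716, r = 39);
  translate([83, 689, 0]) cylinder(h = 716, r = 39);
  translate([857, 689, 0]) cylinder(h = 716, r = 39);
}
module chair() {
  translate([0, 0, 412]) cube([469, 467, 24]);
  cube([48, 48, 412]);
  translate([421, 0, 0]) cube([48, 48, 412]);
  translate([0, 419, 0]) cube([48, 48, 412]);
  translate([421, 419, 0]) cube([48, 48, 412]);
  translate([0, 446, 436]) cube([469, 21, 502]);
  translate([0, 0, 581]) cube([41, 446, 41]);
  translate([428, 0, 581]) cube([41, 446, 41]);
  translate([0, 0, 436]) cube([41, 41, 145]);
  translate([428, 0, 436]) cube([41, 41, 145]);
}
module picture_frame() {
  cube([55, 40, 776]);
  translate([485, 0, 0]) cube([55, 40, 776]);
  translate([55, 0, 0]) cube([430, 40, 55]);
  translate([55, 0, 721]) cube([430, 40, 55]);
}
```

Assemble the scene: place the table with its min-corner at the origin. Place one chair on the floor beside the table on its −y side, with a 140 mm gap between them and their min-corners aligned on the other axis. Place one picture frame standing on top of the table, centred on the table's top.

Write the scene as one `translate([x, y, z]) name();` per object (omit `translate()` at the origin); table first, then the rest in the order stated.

table();
translate([0, -607, 0]) chair();
translate([200, 366, 745]) picture_frame();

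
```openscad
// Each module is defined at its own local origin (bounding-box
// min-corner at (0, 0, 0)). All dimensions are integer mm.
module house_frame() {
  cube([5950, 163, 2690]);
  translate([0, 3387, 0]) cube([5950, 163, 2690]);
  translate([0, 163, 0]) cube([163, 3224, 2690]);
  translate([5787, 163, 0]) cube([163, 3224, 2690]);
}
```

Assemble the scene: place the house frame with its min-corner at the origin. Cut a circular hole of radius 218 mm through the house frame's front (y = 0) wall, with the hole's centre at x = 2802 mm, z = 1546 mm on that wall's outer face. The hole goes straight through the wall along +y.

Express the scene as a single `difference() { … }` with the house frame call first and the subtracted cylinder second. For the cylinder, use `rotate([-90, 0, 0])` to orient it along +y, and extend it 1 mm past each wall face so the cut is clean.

difference() {
  house_frame();
  translate([2802, -1, 1546]) rotate([-90, 0, 0]) cylinder(h = 165, r = 218);
}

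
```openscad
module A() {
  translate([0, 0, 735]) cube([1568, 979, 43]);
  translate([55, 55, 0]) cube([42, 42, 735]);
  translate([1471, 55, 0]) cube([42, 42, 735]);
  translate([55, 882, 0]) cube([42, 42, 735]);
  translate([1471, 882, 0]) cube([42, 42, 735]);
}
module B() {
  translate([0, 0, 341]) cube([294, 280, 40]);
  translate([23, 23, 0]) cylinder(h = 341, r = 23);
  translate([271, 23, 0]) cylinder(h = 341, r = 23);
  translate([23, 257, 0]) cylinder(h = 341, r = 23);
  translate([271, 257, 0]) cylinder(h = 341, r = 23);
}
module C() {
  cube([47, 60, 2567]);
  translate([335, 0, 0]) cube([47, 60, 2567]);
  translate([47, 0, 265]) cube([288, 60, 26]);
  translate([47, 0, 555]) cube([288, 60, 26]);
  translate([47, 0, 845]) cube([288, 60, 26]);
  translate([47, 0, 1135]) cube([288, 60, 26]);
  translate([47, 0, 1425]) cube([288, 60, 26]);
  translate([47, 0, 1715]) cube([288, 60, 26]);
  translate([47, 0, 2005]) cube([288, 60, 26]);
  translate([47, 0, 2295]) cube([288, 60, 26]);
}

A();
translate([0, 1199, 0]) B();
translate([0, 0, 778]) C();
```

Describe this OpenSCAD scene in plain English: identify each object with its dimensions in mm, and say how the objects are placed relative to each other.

A is a table: top 1568 mm (x) × 979 mm (y), 43 mm thick, upper face at z = 778 mm, on four 42×42 mm square legs, each inset 55 mm from the nearest pair of top edges, running from z = 0 to the bottom of the top.

B is a four-legged stool. The seat is 294×280 mm, 40 mm thick, top at z = 381 mm. It stands on four round legs, each 46 mm in diameter, from z = 0 to the seat underside, each leg's axis is inset half a diameter from the nearest pair of seat edges (so the leg's bounding box is flush with the corner).

C is a straight ladder. Two 47×60 mm vertical rails, 2567 mm tall, stand 382 mm apart (outside-to-outside) with their front faces coplanar on the −y side. 8 rungs, each 60 mm deep and 26 mm tall, span between the inner faces of the rails, front faces flush with the rails. The lowest rung's underside is at z = 265 mm and rungs are spaced 290 mm apart (underside to underside).

The stool is on the floor beside the table on its +y side. The ladder is on top of the table.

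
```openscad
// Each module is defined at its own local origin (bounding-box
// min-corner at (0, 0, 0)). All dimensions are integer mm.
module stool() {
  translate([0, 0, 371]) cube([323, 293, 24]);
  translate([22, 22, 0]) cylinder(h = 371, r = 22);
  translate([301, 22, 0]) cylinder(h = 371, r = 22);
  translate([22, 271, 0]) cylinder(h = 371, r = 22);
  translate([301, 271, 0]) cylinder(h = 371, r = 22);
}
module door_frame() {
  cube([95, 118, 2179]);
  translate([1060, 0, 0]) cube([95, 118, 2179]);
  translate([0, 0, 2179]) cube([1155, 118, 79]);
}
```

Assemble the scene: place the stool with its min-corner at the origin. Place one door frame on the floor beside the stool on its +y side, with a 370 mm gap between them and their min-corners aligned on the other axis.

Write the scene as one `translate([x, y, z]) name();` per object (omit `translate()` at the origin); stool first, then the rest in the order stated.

stool();
translate([0, 663, 0]) door_frame();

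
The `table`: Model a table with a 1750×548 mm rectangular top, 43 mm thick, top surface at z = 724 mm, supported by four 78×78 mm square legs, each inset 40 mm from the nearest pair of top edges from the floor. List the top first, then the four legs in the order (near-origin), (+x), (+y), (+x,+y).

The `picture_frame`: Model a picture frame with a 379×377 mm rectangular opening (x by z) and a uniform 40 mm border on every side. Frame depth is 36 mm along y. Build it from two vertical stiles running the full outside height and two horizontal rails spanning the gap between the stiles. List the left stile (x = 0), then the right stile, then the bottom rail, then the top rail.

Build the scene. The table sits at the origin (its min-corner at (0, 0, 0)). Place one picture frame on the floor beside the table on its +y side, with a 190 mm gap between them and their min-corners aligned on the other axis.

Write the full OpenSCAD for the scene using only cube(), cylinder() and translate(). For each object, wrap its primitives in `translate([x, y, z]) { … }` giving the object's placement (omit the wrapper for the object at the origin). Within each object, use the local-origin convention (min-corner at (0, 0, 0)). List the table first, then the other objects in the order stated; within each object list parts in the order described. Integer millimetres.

translate([0, 0, 681]) cube([1750, 548, 43]);
translate([40, 40, 0]) cube([78, 78, 681]);
translate([1632, 40, 0]) cube([78, 78, 681]);
translate([40, 430, 0]) cube([78, 78, 681]);
translate([1632, 430, 0]) cube([78, 78, 681]);
translate([0, 738, 0]) {
  cube([40, 36, 457]);
  translate([419, 0, 0]) cube([40, 36, 457]);
  translate([40, 0, 0]) cube([379, 36, 40]);
  translate([40, 0, 417]) cube([379, 36, 40]);
}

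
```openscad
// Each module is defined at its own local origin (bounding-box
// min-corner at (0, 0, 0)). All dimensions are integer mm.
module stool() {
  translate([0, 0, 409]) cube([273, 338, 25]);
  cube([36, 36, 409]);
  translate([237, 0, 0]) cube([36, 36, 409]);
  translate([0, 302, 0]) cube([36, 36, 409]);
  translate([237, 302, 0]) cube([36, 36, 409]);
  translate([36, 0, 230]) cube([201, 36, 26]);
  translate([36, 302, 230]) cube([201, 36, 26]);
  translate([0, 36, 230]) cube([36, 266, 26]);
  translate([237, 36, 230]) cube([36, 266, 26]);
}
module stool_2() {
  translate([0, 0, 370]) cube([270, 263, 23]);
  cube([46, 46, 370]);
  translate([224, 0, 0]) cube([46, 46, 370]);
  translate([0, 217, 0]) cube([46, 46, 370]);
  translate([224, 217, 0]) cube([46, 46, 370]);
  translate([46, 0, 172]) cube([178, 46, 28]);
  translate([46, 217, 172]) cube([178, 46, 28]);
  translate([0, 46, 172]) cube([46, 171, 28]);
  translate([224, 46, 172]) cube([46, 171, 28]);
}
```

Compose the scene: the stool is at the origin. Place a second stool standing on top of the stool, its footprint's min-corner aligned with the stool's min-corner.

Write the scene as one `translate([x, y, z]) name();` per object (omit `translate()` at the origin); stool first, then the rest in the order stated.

stool();
translate([0, 0, 434]) stool_2();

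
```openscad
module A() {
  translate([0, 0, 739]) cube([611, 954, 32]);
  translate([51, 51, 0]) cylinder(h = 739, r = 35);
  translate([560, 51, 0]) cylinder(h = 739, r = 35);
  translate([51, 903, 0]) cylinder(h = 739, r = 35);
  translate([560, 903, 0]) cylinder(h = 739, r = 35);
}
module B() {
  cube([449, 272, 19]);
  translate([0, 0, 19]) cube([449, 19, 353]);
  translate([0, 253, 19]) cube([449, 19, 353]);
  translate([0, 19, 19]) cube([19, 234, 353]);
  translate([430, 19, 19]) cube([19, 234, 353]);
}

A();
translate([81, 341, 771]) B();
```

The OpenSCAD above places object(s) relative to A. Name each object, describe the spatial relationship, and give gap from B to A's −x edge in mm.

The open box's min-x is at 81; the table's min-x is 0; gap = 81 mm.

A is a table. B is an open box. The open box is on top of the table, centred. The gap from the open box to the table's −x edge is 81 mm.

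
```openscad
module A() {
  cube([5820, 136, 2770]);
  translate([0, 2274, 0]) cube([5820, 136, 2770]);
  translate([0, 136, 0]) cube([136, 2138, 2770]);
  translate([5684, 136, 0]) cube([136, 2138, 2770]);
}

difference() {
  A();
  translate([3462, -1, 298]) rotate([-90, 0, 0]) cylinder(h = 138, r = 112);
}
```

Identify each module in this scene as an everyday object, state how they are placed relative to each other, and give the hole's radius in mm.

A is a house frame. The house frame has a circular hole through its front wall. The hole's radius is 112 mm.

The subtracted cylinder has r = 112 mm.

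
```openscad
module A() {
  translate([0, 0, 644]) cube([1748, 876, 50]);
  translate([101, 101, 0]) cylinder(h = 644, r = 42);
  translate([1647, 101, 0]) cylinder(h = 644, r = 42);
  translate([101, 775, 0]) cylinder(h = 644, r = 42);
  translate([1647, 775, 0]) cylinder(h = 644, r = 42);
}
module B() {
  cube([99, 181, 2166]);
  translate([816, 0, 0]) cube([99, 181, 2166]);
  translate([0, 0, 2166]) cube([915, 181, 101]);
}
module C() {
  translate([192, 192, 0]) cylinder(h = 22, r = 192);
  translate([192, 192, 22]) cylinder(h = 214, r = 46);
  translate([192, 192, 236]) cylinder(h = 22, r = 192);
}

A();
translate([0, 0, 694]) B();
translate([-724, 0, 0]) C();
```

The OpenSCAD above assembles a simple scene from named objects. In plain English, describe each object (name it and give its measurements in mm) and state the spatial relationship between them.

A is a table: top 1748 mm (x) × 876 mm (y), 50 mm thick, upper face at z = 694 mm, on four round legs of 84 mm diameter, each leg's bounding box inset 59 mm from the nearest pair of top edges, running from z = 0 to the bottom of the top.

B is a door frame. The clear opening is 717 mm wide and 2166 mm high. Two 99 mm wide jambs, 181 mm deep, stand either side of the opening from the floor to the top of the opening. A 101 mm thick head sits across the top of both jambs, spanning the full outside width of the frame.

C is a spool: two coaxial disc flanges of radius 192 mm and thickness 22 mm, joined by a core cylinder of radius 46 mm and height 214 mm. The lower flange rests on z = 0 and the three cylinders share a vertical axis.

The door frame is on top of the table. The spool is on the floor beside the table on its −x side.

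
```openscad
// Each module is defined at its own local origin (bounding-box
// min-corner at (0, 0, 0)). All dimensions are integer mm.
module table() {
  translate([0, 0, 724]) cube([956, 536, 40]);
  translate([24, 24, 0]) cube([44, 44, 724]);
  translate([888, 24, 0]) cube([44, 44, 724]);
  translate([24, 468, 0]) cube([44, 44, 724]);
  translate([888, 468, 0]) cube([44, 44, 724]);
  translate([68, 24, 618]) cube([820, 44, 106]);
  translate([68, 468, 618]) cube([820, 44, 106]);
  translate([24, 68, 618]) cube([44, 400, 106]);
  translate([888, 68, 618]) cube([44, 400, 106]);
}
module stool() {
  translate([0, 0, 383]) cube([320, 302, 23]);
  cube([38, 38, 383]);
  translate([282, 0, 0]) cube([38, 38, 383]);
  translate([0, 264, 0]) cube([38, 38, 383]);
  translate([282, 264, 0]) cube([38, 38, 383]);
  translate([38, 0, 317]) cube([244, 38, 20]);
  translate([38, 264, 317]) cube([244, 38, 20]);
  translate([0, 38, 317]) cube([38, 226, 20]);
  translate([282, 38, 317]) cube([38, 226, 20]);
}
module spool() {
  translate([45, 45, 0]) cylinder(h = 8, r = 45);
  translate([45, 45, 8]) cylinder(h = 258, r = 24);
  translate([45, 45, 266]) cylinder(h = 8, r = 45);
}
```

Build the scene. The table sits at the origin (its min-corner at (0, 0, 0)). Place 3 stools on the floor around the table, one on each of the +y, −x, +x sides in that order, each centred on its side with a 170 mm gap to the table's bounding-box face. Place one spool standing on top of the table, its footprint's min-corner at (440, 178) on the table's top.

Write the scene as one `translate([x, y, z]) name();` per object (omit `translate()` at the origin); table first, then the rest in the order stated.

table();
translate([318, 706, 0]) stool();
translate([-490, 117, 0]) stool();
translate([1126, 117, 0]) stool();
translate([440, 178, 764]) spool();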